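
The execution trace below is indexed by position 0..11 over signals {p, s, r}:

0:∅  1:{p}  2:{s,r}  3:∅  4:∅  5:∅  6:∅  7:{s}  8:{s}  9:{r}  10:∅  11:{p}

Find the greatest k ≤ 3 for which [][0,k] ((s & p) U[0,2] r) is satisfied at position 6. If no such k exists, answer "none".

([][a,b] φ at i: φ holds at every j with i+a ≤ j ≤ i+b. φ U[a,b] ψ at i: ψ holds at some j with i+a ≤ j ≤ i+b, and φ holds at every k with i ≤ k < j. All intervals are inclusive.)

((s & p) U[0,2] r) must hold from j=6 onward; find where it first fails.
  j=6: fails → no k works.

none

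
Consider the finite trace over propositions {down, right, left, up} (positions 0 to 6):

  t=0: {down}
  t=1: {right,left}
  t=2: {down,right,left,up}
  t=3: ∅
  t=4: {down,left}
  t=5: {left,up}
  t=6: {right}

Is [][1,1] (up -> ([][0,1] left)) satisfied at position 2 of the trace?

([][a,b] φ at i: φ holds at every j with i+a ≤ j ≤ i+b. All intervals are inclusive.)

Check (up -> ([][0,1] left)) at every j in [3,3]:
  j=3: antecedent false → ✓
All positions satisfy it → formula holds.

Holds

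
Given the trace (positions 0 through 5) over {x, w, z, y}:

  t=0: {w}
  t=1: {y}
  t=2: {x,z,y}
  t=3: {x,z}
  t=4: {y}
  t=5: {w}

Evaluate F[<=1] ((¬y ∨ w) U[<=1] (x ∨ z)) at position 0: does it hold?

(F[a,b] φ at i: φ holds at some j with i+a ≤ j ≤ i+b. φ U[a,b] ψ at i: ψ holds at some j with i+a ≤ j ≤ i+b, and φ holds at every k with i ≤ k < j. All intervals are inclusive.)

Check ((¬y ∨ w) U[<=1] (x ∨ z)) at each j in [0,1]:
  j=0: fails
  j=1: fails
No position in the window satisfies it → formula fails.

False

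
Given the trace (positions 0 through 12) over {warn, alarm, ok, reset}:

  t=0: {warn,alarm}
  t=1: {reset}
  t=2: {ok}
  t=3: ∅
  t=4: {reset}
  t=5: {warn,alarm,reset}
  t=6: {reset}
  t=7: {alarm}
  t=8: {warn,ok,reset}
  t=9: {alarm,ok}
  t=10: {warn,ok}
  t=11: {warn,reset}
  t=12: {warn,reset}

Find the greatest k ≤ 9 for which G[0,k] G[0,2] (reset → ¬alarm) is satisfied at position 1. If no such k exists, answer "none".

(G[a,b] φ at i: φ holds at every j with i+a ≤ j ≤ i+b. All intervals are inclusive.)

1

G[0,2] (reset → ¬alarm) must hold from j=1 onward; find where it first fails.
  j=1: holds
  j=2: holds
  j=3: fails
Holds on [1,2], so largest k = 1.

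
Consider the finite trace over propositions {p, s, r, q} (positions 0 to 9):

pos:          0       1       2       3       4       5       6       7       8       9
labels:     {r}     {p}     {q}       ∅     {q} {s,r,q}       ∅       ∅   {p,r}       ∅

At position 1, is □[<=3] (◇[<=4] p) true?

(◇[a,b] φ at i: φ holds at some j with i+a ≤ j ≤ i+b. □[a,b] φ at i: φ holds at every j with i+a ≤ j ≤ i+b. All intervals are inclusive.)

Check ◇[<=4] p at every j in [1,4]:
  j=1: holds (witness at 1)
  j=2: fails (none in [2,6])
  j=3: fails (none in [3,7])
  j=4: holds (witness at 8)
Fails at j=2 → formula fails.

Does not hold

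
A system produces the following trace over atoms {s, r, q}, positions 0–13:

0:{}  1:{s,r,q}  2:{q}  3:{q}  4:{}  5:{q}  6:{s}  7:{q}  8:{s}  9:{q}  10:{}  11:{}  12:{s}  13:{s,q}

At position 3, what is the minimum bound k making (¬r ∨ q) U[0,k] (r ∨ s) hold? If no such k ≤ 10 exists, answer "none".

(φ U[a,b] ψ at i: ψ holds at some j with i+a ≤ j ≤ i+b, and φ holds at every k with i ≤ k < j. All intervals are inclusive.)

3

Need earliest j ≥ 3 with (r ∨ s), and (¬r ∨ q) at every k in [3,j-1].
  j=3: rhs fails.
  j=4: rhs fails.
  j=5: rhs fails.
  j=6: rhs holds; lhs holds on [3,5]. k = 3.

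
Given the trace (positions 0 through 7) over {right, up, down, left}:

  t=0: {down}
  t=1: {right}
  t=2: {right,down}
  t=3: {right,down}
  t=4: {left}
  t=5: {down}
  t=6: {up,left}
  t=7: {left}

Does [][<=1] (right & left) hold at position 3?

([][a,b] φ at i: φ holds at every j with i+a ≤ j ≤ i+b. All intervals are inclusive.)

False

Check (right & left) at every j in [3,4]:
  j=3: false
  j=4: false
Fails at j=3 → formula fails.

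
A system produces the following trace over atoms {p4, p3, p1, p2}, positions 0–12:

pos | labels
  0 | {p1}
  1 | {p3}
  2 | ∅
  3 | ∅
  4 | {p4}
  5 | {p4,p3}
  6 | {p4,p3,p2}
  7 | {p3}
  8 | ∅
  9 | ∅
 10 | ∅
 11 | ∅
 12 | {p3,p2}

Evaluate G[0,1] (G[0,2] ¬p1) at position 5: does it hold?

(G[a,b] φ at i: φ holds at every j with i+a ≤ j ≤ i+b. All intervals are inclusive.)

True

Check G[0,2] ¬p1 at every j in [5,6]:
  j=5: holds on [5,7]
  j=6: holds on [6,8]
All positions satisfy it → formula holds.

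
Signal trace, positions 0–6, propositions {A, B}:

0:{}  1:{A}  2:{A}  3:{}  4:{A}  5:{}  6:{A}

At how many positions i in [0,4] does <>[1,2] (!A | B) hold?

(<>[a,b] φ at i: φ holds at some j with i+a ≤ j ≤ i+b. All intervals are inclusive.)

Evaluate at each i in [0,4]:
  i=0: ✗ (none in [1,2])
  i=1: ✓ (witness j=3)
  i=2: ✓ (witness j=3)
  i=3: ✓ (witness j=5)
  i=4: ✓ (witness j=5)
Positions where it holds: {1, 2, 3, 4} → 4.

4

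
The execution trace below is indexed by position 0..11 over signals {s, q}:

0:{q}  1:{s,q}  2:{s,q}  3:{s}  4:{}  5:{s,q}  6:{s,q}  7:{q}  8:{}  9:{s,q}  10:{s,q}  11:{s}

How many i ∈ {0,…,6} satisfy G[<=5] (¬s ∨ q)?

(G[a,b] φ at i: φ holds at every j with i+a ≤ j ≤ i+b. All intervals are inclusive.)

Evaluate at each i in [0,6]:
  i=0: ✗ (fails at j=3)
  i=1: ✗ (fails at j=3)
  i=2: ✗ (fails at j=3)
  i=3: ✗ (fails at j=3)
  i=4: ✓ (all of [4,9])
  i=5: ✓ (all of [5,10])
  i=6: ✗ (fails at j=11)
Positions where it holds: {4, 5} → 2.

2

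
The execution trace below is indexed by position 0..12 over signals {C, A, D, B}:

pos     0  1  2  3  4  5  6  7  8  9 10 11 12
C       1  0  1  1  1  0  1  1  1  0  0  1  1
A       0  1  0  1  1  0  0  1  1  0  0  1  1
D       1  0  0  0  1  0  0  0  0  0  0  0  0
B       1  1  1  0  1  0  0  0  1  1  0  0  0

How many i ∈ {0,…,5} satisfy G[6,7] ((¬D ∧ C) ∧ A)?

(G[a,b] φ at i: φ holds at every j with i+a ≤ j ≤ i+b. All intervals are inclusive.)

Evaluate at each i in [0,5]:
  i=0: ✗ (fails at j=6)
  i=1: ✓ (all of [7,8])
  i=2: ✗ (fails at j=9)
  i=3: ✗ (fails at j=9)
  i=4: ✗ (fails at j=10)
  i=5: ✓ (all of [11,12])
Positions where it holds: {1, 5} → 2.

2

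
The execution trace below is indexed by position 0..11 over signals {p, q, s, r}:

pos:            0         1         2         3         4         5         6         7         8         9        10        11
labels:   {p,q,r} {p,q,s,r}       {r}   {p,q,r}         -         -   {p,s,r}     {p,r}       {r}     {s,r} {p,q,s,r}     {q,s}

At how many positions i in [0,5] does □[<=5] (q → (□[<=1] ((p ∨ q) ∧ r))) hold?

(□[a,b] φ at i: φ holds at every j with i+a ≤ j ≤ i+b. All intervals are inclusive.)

Evaluate at each i in [0,5]:
  i=0: ✗ (fails at j=1)
  i=1: ✗ (fails at j=1)
  i=2: ✗ (fails at j=3)
  i=3: ✗ (fails at j=3)
  i=4: ✓ (all of [4,9])
  i=5: ✗ (fails at j=10)
Positions where it holds: {4} → 1.

1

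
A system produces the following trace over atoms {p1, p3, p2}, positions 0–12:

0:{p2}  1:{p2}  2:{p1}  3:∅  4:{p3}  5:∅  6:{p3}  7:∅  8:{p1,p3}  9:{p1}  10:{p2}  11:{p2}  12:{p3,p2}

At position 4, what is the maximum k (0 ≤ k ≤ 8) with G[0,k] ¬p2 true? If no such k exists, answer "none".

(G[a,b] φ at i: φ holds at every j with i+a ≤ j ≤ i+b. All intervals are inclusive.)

5

¬p2 must hold from j=4 onward; find where it first fails.
  j=4: holds
  j=5: holds
  j=6: holds
  j=7: holds
  j=8: holds
  j=9: holds
  j=10: fails
Holds on [4,9], so largest k = 5.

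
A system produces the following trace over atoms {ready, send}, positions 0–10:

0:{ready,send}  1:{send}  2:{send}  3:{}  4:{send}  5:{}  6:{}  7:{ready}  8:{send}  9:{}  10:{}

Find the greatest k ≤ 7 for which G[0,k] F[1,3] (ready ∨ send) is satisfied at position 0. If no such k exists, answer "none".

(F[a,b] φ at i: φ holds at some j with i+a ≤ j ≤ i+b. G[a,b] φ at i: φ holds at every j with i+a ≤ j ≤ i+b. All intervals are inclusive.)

7

F[1,3] (ready ∨ send) must hold from j=0 onward; find where it first fails.
  j=0: holds
  j=1: holds
  j=2: holds
  j=3: holds
  j=4: holds
  j=5: holds
  j=6: holds
  j=7: holds
Holds through j=7; largest k = 7.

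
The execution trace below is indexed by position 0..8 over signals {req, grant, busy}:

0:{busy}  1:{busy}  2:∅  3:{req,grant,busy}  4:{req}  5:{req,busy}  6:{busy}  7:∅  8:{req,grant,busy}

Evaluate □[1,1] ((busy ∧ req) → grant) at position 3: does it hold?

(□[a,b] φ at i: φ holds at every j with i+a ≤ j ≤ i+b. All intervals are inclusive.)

Check ((busy ∧ req) → grant) at every j in [4,4]:
  j=4: antecedent false → ✓
All positions satisfy it → formula holds.

Yes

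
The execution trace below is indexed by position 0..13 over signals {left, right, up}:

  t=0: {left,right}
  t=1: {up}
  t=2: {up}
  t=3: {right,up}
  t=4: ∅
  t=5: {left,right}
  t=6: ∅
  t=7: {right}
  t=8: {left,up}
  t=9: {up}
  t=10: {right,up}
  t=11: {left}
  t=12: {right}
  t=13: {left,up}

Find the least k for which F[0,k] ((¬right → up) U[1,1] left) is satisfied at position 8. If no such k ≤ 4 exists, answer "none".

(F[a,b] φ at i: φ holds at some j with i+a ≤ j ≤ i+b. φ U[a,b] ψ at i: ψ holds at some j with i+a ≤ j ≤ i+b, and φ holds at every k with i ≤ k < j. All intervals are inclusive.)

2

Scan j = 8,9,… for ((¬right → up) U[1,1] left):
  j=8: fails
  j=9: fails
  j=10: holds
First hit at j=10, so smallest k = 10-8 = 2.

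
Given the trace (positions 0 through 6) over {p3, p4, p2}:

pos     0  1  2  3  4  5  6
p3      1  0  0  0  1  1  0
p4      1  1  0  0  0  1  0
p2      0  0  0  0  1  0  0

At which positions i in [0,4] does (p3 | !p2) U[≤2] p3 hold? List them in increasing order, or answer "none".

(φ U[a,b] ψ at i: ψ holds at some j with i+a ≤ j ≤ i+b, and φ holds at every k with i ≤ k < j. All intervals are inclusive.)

Evaluate at each i in [0,4]:
  i=0: ✓ (rhs at j=0)
  i=1: ✗ (no rhs in [1,3])
  i=2: ✓ (rhs at j=4; lhs holds on [2,3])
  i=3: ✓ (rhs at j=4; lhs holds on [3,3])
  i=4: ✓ (rhs at j=4)

0, 2, 3, 4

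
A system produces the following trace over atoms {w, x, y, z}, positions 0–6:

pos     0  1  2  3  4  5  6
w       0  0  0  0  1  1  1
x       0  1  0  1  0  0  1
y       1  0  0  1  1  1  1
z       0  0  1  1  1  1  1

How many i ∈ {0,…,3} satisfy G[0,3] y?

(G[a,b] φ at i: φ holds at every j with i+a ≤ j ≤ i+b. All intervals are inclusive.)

Evaluate at each i in [0,3]:
  i=0: ✗ (fails at j=1)
  i=1: ✗ (fails at j=1)
  i=2: ✗ (fails at j=2)
  i=3: ✓ (all of [3,6])
Positions where it holds: {3} → 1.

1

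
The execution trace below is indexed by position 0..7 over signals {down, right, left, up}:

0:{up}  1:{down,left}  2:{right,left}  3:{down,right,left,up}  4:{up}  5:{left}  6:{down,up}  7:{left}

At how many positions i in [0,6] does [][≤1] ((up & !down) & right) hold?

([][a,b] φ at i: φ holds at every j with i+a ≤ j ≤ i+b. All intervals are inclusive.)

0

Evaluate at each i in [0,6]:
  i=0: ✗ (fails at j=0)
  i=1: ✗ (fails at j=1)
  i=2: ✗ (fails at j=2)
  i=3: ✗ (fails at j=3)
  i=4: ✗ (fails at j=4)
  i=5: ✗ (fails at j=5)
  i=6: ✗ (fails at j=6)
Positions where it holds: {} → 0.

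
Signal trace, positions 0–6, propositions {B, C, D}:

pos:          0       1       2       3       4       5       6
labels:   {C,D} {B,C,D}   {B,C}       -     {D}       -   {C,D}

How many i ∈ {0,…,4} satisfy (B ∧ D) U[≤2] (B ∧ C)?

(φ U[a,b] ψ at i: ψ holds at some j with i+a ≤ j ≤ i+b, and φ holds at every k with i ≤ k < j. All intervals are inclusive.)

2

Evaluate at each i in [0,4]:
  i=0: ✗ (lhs fails at k=0 before rhs at j=1)
  i=1: ✓ (rhs at j=1)
  i=2: ✓ (rhs at j=2)
  i=3: ✗ (no rhs in [3,5])
  i=4: ✗ (no rhs in [4,6])
Positions where it holds: {1, 2} → 2.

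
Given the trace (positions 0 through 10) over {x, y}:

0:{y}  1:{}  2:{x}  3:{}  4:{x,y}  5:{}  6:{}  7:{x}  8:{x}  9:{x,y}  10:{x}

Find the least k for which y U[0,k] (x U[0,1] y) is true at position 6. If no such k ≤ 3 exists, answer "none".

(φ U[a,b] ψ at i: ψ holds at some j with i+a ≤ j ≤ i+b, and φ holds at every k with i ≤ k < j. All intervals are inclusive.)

none

Need earliest j ≥ 6 with (x U[0,1] y), and y at every k in [6,j-1].
  j=6: rhs fails.
  j=7: rhs fails.
  j=8: rhs holds but lhs fails at k=6.
  j=9: rhs holds but lhs fails at k=6.
No witness within the range → none.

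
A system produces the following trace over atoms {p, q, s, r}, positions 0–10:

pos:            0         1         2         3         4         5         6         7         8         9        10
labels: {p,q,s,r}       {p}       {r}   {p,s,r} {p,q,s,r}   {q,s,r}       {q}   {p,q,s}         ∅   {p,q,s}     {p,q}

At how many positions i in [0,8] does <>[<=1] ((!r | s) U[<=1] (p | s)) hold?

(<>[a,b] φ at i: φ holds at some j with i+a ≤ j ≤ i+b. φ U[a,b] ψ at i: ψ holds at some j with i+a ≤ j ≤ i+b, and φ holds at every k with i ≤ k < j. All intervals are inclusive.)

9

Evaluate at each i in [0,8]:
  i=0: ✓ (witness j=0)
  i=1: ✓ (witness j=1)
  i=2: ✓ (witness j=3)
  i=3: ✓ (witness j=3)
  i=4: ✓ (witness j=4)
  i=5: ✓ (witness j=5)
  i=6: ✓ (witness j=6)
  i=7: ✓ (witness j=7)
  i=8: ✓ (witness j=8)
Positions where it holds: {0, 1, 2, 3, 4, 5, 6, 7, 8} → 9.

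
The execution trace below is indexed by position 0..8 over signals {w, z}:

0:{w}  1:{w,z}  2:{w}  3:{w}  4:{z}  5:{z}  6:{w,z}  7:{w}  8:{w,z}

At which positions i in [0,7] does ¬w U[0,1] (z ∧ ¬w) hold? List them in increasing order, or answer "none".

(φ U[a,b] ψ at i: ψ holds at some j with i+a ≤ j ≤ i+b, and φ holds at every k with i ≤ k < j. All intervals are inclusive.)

4, 5

Evaluate at each i in [0,7]:
  i=0: ✗ (no rhs in [0,1])
  i=1: ✗ (no rhs in [1,2])
  i=2: ✗ (no rhs in [2,3])
  i=3: ✗ (lhs fails at k=3 before rhs at j=4)
  i=4: ✓ (rhs at j=4)
  i=5: ✓ (rhs at j=5)
  i=6: ✗ (no rhs in [6,7])
  i=7: ✗ (no rhs in [7,8])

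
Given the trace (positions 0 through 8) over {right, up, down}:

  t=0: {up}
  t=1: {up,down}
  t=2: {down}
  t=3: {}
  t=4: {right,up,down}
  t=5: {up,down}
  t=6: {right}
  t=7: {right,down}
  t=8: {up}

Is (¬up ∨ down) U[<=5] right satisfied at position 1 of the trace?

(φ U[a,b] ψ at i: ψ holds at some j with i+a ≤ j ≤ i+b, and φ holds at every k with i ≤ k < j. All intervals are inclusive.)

Need some j in [1,6] with right, and (¬up ∨ down) at every k in [1,j-1].
  j=1: right false.
  j=2: right false.
  j=3: right false.
  j=4: right holds; (¬up ∨ down) holds at every k in [1,3] → satisfied.

Holds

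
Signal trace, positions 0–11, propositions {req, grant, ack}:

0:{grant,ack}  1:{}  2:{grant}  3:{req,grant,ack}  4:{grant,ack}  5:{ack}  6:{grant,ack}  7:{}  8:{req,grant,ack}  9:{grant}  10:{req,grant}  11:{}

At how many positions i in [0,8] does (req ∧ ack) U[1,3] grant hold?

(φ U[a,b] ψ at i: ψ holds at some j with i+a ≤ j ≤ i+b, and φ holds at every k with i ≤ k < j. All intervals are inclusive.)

2

Evaluate at each i in [0,8]:
  i=0: ✗ (lhs fails at k=0 before rhs at j=2)
  i=1: ✗ (lhs fails at k=1 before rhs at j=2)
  i=2: ✗ (lhs fails at k=2 before rhs at j=3)
  i=3: ✓ (rhs at j=4; lhs holds on [3,3])
  i=4: ✗ (lhs fails at k=4 before rhs at j=6)
  i=5: ✗ (lhs fails at k=5 before rhs at j=6)
  i=6: ✗ (lhs fails at k=6 before rhs at j=8)
  i=7: ✗ (lhs fails at k=7 before rhs at j=8)
  i=8: ✓ (rhs at j=9; lhs holds on [8,8])
Positions where it holds: {3, 8} → 2.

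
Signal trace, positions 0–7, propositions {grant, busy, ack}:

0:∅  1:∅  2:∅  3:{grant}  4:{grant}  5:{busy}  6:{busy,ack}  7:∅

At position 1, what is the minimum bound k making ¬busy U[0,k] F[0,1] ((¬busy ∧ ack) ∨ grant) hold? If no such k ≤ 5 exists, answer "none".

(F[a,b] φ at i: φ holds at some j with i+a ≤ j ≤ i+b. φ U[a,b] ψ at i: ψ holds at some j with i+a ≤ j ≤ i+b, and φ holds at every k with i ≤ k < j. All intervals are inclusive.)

1

Need earliest j ≥ 1 with F[0,1] ((¬busy ∧ ack) ∨ grant), and ¬busy at every k in [1,j-1].
  j=1: rhs fails.
  j=2: rhs holds; lhs holds on [1,1]. k = 1.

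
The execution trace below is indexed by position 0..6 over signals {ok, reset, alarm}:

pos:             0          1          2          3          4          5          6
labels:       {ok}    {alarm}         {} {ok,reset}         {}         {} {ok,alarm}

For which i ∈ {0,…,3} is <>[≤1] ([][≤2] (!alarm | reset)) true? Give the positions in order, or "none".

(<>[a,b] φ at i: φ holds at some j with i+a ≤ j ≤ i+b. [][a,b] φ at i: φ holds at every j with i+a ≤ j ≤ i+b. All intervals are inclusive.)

1, 2, 3

Evaluate at each i in [0,3]:
  i=0: ✗ (none in [0,1])
  i=1: ✓ (witness j=2)
  i=2: ✓ (witness j=2)
  i=3: ✓ (witness j=3)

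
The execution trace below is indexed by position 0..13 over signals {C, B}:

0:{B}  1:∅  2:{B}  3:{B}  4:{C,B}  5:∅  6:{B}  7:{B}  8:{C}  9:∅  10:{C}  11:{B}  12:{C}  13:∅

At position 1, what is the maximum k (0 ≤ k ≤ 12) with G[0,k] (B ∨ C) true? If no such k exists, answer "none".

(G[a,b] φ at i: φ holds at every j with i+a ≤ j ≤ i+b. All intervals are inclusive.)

none

(B ∨ C) must hold from j=1 onward; find where it first fails.
  j=1: fails → no k works.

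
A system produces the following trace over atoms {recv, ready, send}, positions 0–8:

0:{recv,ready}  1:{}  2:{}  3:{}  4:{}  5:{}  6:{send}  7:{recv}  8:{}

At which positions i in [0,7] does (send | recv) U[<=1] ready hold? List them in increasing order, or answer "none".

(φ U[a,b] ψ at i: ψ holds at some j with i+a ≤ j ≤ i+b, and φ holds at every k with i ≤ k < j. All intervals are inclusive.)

Evaluate at each i in [0,7]:
  i=0: ✓ (rhs at j=0)
  i=1: ✗ (no rhs in [1,2])
  i=2: ✗ (no rhs in [2,3])
  i=3: ✗ (no rhs in [3,4])
  i=4: ✗ (no rhs in [4,5])
  i=5: ✗ (no rhs in [5,6])
  i=6: ✗ (no rhs in [6,7])
  i=7: ✗ (no rhs in [7,8])

0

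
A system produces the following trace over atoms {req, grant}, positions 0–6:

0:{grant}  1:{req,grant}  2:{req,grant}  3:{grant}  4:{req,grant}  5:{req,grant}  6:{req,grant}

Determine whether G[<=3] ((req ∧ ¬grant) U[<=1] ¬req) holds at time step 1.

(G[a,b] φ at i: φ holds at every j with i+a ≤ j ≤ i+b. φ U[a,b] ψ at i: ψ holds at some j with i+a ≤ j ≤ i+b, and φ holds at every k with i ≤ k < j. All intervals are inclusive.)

False

Check ((req ∧ ¬grant) U[<=1] ¬req) at every j in [1,4]:
  j=1: fails
  j=2: fails
  j=3: holds
  j=4: fails
Fails at j=1 → formula fails.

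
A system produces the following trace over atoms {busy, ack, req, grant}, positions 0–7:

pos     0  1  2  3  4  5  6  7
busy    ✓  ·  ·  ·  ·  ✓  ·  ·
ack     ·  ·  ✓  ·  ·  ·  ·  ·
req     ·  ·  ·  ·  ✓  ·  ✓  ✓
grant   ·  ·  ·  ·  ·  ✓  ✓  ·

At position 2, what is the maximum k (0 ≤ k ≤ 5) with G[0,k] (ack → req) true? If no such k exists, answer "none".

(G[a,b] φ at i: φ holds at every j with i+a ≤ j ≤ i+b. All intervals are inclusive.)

(ack → req) must hold from j=2 onward; find where it first fails.
  j=2: fails → no k works.

none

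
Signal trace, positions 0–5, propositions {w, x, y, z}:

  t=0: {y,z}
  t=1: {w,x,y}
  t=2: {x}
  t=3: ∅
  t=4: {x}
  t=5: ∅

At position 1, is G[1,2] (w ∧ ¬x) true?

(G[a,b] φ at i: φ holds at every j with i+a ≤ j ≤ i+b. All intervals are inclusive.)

No

Check (w ∧ ¬x) at every j in [2,3]:
  j=2: false
  j=3: false
Fails at j=2 → formula fails.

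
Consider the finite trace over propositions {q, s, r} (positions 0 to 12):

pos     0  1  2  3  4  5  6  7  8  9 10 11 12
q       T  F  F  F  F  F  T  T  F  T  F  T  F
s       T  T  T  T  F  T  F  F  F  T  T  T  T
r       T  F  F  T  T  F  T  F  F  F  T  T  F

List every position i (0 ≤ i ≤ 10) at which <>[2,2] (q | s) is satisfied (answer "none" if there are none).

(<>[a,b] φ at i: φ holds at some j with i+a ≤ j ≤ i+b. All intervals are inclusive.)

0, 1, 3, 4, 5, 7, 8, 9, 10

Evaluate at each i in [0,10]:
  i=0: ✓ (witness j=2)
  i=1: ✓ (witness j=3)
  i=2: ✗ (none in [4,4])
  i=3: ✓ (witness j=5)
  i=4: ✓ (witness j=6)
  i=5: ✓ (witness j=7)
  i=6: ✗ (none in [8,8])
  i=7: ✓ (witness j=9)
  i=8: ✓ (witness j=10)
  i=9: ✓ (witness j=11)
  i=10: ✓ (witness j=12)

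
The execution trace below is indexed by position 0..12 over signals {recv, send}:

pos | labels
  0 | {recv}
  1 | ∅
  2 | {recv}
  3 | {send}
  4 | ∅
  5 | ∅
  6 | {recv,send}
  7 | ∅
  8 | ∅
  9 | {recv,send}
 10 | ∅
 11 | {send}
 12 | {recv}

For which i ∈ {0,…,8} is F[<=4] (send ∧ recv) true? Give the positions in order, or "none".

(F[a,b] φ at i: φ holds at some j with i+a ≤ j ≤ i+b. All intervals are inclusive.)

Evaluate at each i in [0,8]:
  i=0: ✗ (none in [0,4])
  i=1: ✗ (none in [1,5])
  i=2: ✓ (witness j=6)
  i=3: ✓ (witness j=6)
  i=4: ✓ (witness j=6)
  i=5: ✓ (witness j=6)
  i=6: ✓ (witness j=6)
  i=7: ✓ (witness j=9)
  i=8: ✓ (witness j=9)

2, 3, 4, 5, 6, 7, 8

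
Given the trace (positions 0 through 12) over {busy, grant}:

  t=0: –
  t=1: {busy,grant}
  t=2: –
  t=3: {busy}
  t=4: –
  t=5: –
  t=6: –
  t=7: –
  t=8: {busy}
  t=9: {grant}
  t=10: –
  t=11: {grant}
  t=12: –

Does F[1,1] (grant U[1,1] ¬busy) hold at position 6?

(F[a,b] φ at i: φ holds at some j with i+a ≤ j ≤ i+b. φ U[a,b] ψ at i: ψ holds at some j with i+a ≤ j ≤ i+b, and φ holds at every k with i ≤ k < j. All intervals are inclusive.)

Check (grant U[1,1] ¬busy) at each j in [7,7]:
  j=7: fails
No position in the window satisfies it → formula fails.

No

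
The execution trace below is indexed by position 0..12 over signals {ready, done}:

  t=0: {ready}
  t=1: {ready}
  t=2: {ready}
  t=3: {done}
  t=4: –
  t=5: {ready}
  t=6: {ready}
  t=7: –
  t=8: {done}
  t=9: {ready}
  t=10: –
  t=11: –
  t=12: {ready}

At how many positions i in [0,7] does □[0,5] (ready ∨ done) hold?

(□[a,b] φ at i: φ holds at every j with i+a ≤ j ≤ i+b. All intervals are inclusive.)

Evaluate at each i in [0,7]:
  i=0: ✗ (fails at j=4)
  i=1: ✗ (fails at j=4)
  i=2: ✗ (fails at j=4)
  i=3: ✗ (fails at j=4)
  i=4: ✗ (fails at j=4)
  i=5: ✗ (fails at j=7)
  i=6: ✗ (fails at j=7)
  i=7: ✗ (fails at j=7)
Positions where it holds: {} → 0.

0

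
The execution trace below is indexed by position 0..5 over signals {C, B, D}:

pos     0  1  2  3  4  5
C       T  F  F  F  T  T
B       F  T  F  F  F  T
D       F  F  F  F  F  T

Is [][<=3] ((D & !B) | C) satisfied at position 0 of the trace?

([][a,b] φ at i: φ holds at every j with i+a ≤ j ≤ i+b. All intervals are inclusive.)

Check ((D & !B) | C) at every j in [0,3]:
  j=0: true
  j=1: false
  j=2: false
  j=3: false
Fails at j=1 → formula fails.

False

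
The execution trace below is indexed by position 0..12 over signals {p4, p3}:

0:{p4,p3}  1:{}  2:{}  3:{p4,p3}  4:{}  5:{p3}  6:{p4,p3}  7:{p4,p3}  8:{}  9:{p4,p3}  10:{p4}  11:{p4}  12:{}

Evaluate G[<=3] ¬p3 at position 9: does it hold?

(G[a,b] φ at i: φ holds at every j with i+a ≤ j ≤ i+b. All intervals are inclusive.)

Check ¬p3 at every j in [9,12]:
  j=9: false
  j=10: true
  j=11: true
  j=12: true
Fails at j=9 → formula fails.

No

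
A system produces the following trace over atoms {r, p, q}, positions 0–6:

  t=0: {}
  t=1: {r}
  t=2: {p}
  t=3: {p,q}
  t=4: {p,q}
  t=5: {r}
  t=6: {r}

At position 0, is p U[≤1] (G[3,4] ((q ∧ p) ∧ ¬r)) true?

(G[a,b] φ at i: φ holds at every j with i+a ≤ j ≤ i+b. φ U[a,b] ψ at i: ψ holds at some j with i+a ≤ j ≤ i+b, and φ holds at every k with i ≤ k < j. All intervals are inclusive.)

Need some j in [0,1] with G[3,4] ((q ∧ p) ∧ ¬r), and p at every k in [0,j-1].
  j=0: G[3,4] ((q ∧ p) ∧ ¬r) holds; no prefix to check → satisfied.

True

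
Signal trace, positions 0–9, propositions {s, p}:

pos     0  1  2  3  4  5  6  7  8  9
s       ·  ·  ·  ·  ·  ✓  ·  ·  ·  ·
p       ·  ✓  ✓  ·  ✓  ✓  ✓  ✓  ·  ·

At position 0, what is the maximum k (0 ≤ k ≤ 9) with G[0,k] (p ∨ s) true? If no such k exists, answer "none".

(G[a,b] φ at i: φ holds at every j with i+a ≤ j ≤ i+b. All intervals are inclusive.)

(p ∨ s) must hold from j=0 onward; find where it first fails.
  j=0: fails → no k works.

none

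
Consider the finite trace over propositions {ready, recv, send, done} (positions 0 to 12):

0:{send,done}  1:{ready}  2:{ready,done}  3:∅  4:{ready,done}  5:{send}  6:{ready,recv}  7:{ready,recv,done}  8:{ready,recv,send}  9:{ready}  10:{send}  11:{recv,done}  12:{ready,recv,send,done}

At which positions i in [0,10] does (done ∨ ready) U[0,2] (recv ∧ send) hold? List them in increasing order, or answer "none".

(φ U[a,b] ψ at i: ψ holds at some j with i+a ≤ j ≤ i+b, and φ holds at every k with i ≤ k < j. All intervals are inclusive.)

6, 7, 8

Evaluate at each i in [0,10]:
  i=0: ✗ (no rhs in [0,2])
  i=1: ✗ (no rhs in [1,3])
  i=2: ✗ (no rhs in [2,4])
  i=3: ✗ (no rhs in [3,5])
  i=4: ✗ (no rhs in [4,6])
  i=5: ✗ (no rhs in [5,7])
  i=6: ✓ (rhs at j=8; lhs holds on [6,7])
  i=7: ✓ (rhs at j=8; lhs holds on [7,7])
  i=8: ✓ (rhs at j=8)
  i=9: ✗ (no rhs in [9,11])
  i=10: ✗ (lhs fails at k=10 before rhs at j=12)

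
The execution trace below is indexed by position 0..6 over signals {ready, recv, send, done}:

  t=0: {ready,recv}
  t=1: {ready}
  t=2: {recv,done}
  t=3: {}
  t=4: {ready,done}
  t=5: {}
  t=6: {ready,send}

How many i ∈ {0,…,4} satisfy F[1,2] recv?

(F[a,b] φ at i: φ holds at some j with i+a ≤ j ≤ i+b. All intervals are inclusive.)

2

Evaluate at each i in [0,4]:
  i=0: ✓ (witness j=2)
  i=1: ✓ (witness j=2)
  i=2: ✗ (none in [3,4])
  i=3: ✗ (none in [4,5])
  i=4: ✗ (none in [5,6])
Positions where it holds: {0, 1} → 2.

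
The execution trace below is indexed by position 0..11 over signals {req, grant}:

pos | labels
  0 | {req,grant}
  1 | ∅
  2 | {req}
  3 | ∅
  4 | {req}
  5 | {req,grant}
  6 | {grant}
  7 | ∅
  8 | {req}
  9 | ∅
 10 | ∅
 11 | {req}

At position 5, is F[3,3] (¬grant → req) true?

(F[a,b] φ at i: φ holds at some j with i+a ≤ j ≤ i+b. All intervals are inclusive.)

Check (¬grant → req) at each j in [8,8]:
  j=8: true
Found at j=8 → formula holds.

Holds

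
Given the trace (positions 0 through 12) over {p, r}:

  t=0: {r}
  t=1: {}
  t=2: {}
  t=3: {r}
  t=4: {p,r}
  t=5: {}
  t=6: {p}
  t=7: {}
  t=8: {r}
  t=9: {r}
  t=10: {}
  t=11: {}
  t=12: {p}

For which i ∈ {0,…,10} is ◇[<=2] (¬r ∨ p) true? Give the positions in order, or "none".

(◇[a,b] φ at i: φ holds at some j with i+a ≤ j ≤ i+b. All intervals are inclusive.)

0, 1, 2, 3, 4, 5, 6, 7, 8, 9, 10

Evaluate at each i in [0,10]:
  i=0: ✓ (witness j=1)
  i=1: ✓ (witness j=1)
  i=2: ✓ (witness j=2)
  i=3: ✓ (witness j=4)
  i=4: ✓ (witness j=4)
  i=5: ✓ (witness j=5)
  i=6: ✓ (witness j=6)
  i=7: ✓ (witness j=7)
  i=8: ✓ (witness j=10)
  i=9: ✓ (witness j=10)
  i=10: ✓ (witness j=10)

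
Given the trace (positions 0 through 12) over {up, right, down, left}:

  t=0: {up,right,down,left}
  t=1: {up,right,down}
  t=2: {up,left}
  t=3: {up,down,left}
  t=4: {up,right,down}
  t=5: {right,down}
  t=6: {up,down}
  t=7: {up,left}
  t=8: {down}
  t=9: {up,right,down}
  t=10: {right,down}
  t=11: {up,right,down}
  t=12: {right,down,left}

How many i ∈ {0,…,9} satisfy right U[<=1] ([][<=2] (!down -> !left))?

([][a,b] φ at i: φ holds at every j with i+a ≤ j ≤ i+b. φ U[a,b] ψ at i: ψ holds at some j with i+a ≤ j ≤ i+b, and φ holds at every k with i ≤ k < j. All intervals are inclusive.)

4

Evaluate at each i in [0,9]:
  i=0: ✗ (no rhs in [0,1])
  i=1: ✗ (no rhs in [1,2])
  i=2: ✗ (lhs fails at k=2 before rhs at j=3)
  i=3: ✓ (rhs at j=3)
  i=4: ✓ (rhs at j=4)
  i=5: ✗ (no rhs in [5,6])
  i=6: ✗ (no rhs in [6,7])
  i=7: ✗ (lhs fails at k=7 before rhs at j=8)
  i=8: ✓ (rhs at j=8)
  i=9: ✓ (rhs at j=9)
Positions where it holds: {3, 4, 8, 9} → 4.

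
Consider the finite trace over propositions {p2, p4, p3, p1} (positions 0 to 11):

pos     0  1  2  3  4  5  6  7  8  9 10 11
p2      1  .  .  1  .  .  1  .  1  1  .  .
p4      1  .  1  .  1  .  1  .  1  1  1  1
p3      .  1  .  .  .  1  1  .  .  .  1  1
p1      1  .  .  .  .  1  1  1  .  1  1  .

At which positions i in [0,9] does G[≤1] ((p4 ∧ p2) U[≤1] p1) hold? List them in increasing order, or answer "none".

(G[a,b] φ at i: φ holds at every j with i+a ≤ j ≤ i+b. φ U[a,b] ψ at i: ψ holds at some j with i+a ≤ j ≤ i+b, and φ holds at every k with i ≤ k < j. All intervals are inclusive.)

5, 6, 7, 8, 9

Evaluate at each i in [0,9]:
  i=0: ✗ (fails at j=1)
  i=1: ✗ (fails at j=1)
  i=2: ✗ (fails at j=2)
  i=3: ✗ (fails at j=3)
  i=4: ✗ (fails at j=4)
  i=5: ✓ (all of [5,6])
  i=6: ✓ (all of [6,7])
  i=7: ✓ (all of [7,8])
  i=8: ✓ (all of [8,9])
  i=9: ✓ (all of [9,10])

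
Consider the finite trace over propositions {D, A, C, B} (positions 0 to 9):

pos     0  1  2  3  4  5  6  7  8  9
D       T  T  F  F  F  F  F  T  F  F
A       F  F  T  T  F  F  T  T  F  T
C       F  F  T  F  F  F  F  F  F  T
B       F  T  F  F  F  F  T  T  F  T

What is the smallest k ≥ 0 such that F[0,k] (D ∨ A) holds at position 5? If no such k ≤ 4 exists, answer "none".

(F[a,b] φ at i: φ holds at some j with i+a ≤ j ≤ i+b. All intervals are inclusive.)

Scan j = 5,6,… for (D ∨ A):
  j=5: fails
  j=6: holds
First hit at j=6, so smallest k = 6-5 = 1.

1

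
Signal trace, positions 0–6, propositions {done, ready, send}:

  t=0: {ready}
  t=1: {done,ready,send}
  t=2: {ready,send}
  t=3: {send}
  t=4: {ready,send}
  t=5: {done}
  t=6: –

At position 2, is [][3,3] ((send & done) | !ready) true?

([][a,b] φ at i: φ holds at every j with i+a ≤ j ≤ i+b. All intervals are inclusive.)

Check ((send & done) | !ready) at every j in [5,5]:
  j=5: true
All positions satisfy it → formula holds.

Holds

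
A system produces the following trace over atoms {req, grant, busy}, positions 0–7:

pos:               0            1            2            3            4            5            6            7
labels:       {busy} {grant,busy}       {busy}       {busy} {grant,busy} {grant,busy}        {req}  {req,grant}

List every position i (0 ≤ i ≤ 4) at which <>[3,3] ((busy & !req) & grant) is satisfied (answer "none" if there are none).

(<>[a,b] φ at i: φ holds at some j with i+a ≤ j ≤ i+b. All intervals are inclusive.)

Evaluate at each i in [0,4]:
  i=0: ✗ (none in [3,3])
  i=1: ✓ (witness j=4)
  i=2: ✓ (witness j=5)
  i=3: ✗ (none in [6,6])
  i=4: ✗ (none in [7,7])

1, 2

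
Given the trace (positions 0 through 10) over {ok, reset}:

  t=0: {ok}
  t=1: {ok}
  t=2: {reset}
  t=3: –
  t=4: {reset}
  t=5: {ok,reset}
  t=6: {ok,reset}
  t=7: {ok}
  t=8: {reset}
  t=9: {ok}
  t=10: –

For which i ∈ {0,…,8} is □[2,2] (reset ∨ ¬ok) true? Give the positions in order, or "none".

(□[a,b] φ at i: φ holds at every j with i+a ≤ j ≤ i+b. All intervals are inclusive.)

Evaluate at each i in [0,8]:
  i=0: ✓ (all of [2,2])
  i=1: ✓ (all of [3,3])
  i=2: ✓ (all of [4,4])
  i=3: ✓ (all of [5,5])
  i=4: ✓ (all of [6,6])
  i=5: ✗ (fails at j=7)
  i=6: ✓ (all of [8,8])
  i=7: ✗ (fails at j=9)
  i=8: ✓ (all of [10,10])

0, 1, 2, 3, 4, 6, 8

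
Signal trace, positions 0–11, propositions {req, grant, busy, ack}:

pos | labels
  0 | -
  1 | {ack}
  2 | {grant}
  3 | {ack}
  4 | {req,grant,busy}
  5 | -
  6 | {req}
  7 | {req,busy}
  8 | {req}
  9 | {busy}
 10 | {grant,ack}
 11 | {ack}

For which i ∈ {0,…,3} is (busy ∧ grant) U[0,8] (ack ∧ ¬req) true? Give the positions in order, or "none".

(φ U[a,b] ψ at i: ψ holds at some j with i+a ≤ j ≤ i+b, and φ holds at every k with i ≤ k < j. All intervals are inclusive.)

1, 3

Evaluate at each i in [0,3]:
  i=0: ✗ (lhs fails at k=0 before rhs at j=1)
  i=1: ✓ (rhs at j=1)
  i=2: ✗ (lhs fails at k=2 before rhs at j=3)
  i=3: ✓ (rhs at j=3)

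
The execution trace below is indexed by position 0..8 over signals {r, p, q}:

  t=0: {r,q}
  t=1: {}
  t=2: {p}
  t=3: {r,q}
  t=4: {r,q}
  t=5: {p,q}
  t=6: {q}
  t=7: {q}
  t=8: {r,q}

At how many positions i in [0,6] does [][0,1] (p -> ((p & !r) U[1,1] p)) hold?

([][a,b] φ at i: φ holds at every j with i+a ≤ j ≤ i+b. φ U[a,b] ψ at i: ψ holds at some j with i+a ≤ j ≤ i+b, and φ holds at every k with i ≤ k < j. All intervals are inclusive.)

Evaluate at each i in [0,6]:
  i=0: ✓ (all of [0,1])
  i=1: ✗ (fails at j=2)
  i=2: ✗ (fails at j=2)
  i=3: ✓ (all of [3,4])
  i=4: ✗ (fails at j=5)
  i=5: ✗ (fails at j=5)
  i=6: ✓ (all of [6,7])
Positions where it holds: {0, 3, 6} → 3.

3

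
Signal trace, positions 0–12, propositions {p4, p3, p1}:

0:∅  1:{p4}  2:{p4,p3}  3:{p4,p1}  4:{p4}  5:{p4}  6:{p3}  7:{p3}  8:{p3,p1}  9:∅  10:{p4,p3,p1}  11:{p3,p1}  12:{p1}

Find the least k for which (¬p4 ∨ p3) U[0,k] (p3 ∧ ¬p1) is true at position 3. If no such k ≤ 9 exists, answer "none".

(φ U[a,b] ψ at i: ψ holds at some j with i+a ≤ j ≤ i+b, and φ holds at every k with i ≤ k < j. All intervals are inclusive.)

none

Need earliest j ≥ 3 with (p3 ∧ ¬p1), and (¬p4 ∨ p3) at every k in [3,j-1].
  j=3: rhs fails.
  j=4: rhs fails.
  j=5: rhs fails.
  j=6: rhs holds but lhs fails at k=3.
  j=7: rhs holds but lhs fails at k=3.
  j=8: rhs fails.
  j=9: rhs fails.
  j=10: rhs fails.
  j=11: rhs fails.
  j=12: rhs fails.
No witness within the range → none.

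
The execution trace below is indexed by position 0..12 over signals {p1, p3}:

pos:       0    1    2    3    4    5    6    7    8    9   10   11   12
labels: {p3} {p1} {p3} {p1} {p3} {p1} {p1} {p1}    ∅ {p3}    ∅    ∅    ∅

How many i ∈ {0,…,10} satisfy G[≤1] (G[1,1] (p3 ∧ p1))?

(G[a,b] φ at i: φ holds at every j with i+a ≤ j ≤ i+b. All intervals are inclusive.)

0

Evaluate at each i in [0,10]:
  i=0: ✗ (fails at j=0)
  i=1: ✗ (fails at j=1)
  i=2: ✗ (fails at j=2)
  i=3: ✗ (fails at j=3)
  i=4: ✗ (fails at j=4)
  i=5: ✗ (fails at j=5)
  i=6: ✗ (fails at j=6)
  i=7: ✗ (fails at j=7)
  i=8: ✗ (fails at j=8)
  i=9: ✗ (fails at j=9)
  i=10: ✗ (fails at j=10)
Positions where it holds: {} → 0.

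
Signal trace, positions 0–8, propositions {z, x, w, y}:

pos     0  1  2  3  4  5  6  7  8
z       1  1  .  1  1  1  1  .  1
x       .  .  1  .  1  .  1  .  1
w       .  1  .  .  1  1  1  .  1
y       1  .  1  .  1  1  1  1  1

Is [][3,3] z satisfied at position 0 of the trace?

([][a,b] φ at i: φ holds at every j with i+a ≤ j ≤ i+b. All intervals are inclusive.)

True

Check z at every j in [3,3]:
  j=3: true
All positions satisfy it → formula holds.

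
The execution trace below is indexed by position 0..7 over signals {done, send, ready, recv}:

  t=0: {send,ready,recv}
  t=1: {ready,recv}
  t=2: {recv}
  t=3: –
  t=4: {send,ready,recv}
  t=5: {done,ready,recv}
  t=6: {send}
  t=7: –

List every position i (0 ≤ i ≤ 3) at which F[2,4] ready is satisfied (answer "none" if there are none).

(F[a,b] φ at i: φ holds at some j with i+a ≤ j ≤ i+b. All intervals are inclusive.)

Evaluate at each i in [0,3]:
  i=0: ✓ (witness j=4)
  i=1: ✓ (witness j=4)
  i=2: ✓ (witness j=4)
  i=3: ✓ (witness j=5)

0, 1, 2, 3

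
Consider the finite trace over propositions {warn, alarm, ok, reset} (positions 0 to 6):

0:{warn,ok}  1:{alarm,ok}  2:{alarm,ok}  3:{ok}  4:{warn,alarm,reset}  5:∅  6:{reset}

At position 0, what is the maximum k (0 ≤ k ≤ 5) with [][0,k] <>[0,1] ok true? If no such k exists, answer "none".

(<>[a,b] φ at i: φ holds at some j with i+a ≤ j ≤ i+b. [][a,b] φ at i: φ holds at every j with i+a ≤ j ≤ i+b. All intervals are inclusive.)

3

<>[0,1] ok must hold from j=0 onward; find where it first fails.
  j=0: holds
  j=1: holds
  j=2: holds
  j=3: holds
  j=4: fails
Holds on [0,3], so largest k = 3.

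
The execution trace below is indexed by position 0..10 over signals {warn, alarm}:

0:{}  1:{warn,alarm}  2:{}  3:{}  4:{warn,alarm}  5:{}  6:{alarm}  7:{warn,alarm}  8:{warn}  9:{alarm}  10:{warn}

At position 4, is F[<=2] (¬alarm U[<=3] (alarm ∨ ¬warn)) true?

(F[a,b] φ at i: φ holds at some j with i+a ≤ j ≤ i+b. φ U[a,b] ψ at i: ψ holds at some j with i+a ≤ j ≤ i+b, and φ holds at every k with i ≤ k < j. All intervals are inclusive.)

Check (¬alarm U[<=3] (alarm ∨ ¬warn)) at each j in [4,6]:
  j=4: holds
  j=5: holds
  j=6: holds
Found at j=4 → formula holds.

True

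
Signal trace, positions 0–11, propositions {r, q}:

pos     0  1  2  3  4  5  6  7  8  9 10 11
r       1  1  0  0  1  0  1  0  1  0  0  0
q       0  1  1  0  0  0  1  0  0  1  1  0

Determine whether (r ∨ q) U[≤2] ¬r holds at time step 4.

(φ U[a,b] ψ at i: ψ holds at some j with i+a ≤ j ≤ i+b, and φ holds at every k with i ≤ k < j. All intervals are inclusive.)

Need some j in [4,6] with ¬r, and (r ∨ q) at every k in [4,j-1].
  j=4: ¬r false.
  j=5: ¬r holds; (r ∨ q) holds at every k in [4,4] → satisfied.

Holds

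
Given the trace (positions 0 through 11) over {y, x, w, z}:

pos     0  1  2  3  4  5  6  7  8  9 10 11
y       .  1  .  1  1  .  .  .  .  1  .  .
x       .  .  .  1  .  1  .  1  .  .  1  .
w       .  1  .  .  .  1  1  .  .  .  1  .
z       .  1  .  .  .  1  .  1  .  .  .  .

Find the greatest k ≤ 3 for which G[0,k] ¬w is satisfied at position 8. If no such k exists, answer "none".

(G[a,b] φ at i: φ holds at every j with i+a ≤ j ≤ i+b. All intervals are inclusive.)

¬w must hold from j=8 onward; find where it first fails.
  j=8: holds
  j=9: holds
  j=10: fails
Holds on [8,9], so largest k = 1.

1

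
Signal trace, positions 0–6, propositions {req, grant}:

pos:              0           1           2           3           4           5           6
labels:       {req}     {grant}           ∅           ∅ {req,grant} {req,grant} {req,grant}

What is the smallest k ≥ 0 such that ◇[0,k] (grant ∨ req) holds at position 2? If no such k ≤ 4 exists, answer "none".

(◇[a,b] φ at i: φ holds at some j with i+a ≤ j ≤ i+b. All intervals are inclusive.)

Scan j = 2,3,… for (grant ∨ req):
  j=2: fails
  j=3: fails
  j=4: holds
First hit at j=4, so smallest k = 4-2 = 2.

2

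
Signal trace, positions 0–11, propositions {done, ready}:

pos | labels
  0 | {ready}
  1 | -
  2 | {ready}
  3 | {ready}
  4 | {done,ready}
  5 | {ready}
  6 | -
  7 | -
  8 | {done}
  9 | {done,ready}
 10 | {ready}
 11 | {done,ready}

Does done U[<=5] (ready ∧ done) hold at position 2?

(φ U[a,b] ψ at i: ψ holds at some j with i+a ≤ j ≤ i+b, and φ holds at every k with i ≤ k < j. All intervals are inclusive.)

Need some j in [2,7] with (ready ∧ done), and done at every k in [2,j-1].
  j=2: (ready ∧ done) false.
  j=3: (ready ∧ done) false.
  j=4: (ready ∧ done) holds, but done fails at k=2 → not this j.
  j=5: (ready ∧ done) false.
  j=6: (ready ∧ done) false.
  j=7: (ready ∧ done) false.
No j in the window works → until fails.

Does not hold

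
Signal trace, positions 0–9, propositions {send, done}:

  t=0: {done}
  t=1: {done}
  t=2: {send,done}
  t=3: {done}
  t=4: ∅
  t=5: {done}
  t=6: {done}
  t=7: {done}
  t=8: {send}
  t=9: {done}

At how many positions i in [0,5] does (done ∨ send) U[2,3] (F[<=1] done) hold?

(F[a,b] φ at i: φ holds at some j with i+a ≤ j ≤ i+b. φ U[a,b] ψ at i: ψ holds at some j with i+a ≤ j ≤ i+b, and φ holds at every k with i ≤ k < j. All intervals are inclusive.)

4

Evaluate at each i in [0,5]:
  i=0: ✓ (rhs at j=2; lhs holds on [0,1])
  i=1: ✓ (rhs at j=3; lhs holds on [1,2])
  i=2: ✓ (rhs at j=4; lhs holds on [2,3])
  i=3: ✗ (lhs fails at k=4 before rhs at j=5)
  i=4: ✗ (lhs fails at k=4 before rhs at j=6)
  i=5: ✓ (rhs at j=7; lhs holds on [5,6])
Positions where it holds: {0, 1, 2, 5} → 4.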